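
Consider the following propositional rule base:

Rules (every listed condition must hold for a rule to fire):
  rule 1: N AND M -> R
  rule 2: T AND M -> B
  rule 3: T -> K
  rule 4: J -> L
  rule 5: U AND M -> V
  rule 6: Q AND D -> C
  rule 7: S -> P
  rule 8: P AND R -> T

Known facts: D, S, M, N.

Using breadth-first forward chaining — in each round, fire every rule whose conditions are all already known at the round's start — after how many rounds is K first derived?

3

Round 1 fires rule 1, rule 7, giving R, P.
Round 2 fires rule 8, giving T.
Round 3 fires rule 2, rule 3, giving B, K.
K first appears in round 3.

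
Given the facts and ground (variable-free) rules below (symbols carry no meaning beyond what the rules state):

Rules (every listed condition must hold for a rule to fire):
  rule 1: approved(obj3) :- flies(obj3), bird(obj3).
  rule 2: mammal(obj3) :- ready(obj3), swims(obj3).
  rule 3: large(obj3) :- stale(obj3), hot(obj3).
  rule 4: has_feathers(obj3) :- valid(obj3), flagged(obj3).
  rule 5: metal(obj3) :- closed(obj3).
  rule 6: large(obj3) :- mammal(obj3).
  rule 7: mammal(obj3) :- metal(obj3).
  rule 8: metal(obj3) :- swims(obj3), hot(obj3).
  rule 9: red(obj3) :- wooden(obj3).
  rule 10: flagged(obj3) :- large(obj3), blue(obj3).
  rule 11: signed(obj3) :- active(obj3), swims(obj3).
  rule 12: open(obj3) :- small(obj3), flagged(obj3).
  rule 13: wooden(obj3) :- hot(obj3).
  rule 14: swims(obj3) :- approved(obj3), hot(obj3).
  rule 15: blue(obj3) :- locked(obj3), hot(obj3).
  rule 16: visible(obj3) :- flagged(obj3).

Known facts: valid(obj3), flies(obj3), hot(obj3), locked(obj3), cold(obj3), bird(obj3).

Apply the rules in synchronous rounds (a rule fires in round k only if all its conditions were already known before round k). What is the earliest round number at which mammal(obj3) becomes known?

Round 1: rule 1 [approved(obj3) :- flies(obj3), bird(obj3).]; rule 13 [wooden(obj3) :- hot(obj3).]; rule 15 [blue(obj3) :- locked(obj3), hot(obj3).]. Adds approved(obj3), wooden(obj3), blue(obj3).
Round 2: rule 9 [red(obj3) :- wooden(obj3).]; rule 14 [swims(obj3) :- approved(obj3), hot(obj3).]. Adds red(obj3), swims(obj3).
Round 3: rule 8 [metal(obj3) :- swims(obj3), hot(obj3).]. Adds metal(obj3).
Round 4: rule 7 [mammal(obj3) :- metal(obj3).]. Adds mammal(obj3).
mammal(obj3) first appears in round 4.

4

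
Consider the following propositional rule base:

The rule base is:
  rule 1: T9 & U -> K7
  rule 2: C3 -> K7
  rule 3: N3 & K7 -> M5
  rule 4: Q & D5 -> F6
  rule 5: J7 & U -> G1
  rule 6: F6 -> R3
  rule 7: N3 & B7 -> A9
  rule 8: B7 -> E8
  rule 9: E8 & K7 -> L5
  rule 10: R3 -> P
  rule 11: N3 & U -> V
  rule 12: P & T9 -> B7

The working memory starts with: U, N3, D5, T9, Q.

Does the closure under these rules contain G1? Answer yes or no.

[1] rule 1 [T9 & U -> K7]; rule 4 [Q & D5 -> F6]; rule 11 [N3 & U -> V]. ⇒ new: K7, F6, V.
[2] rule 3 [N3 & K7 -> M5]; rule 6 [F6 -> R3]. ⇒ new: M5, R3.
[3] rule 10 [R3 -> P]. ⇒ new: P.
[4] rule 12 [P & T9 -> B7]. ⇒ new: B7.
[5] rule 7 [N3 & B7 -> A9]; rule 8 [B7 -> E8]. ⇒ new: A9, E8.
[6] rule 9 [E8 & K7 -> L5]. ⇒ new: L5.
Fixed point reached. G1 is concluded only by rule 5; rule 5 needs J7 (never derived).

no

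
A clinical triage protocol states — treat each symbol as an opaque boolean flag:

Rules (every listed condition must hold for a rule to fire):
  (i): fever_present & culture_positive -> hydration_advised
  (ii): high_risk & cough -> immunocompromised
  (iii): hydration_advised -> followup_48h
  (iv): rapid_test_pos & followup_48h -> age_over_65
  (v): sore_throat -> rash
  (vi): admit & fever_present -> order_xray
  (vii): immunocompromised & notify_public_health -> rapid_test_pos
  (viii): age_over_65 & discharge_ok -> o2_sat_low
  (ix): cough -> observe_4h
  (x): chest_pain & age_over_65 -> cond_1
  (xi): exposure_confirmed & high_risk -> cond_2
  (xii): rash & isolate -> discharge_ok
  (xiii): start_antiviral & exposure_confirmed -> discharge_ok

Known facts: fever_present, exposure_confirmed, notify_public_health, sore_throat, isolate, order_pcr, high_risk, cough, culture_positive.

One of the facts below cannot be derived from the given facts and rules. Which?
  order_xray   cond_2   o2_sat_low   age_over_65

order_xray

Round 1 fires (i), (ii), (v), (ix), (xi), giving hydration_advised, immunocompromised, rash, observe_4h, cond_2.
Round 2 fires (iii), (vii), (xii), giving followup_48h, rapid_test_pos, discharge_ok.
Round 3 fires (iv), giving age_over_65.
Round 4 fires (viii), giving o2_sat_low.
Derived: o2_sat_low (round 4), age_over_65 (round 3), cond_2 (round 1). order_xray never appears in any round.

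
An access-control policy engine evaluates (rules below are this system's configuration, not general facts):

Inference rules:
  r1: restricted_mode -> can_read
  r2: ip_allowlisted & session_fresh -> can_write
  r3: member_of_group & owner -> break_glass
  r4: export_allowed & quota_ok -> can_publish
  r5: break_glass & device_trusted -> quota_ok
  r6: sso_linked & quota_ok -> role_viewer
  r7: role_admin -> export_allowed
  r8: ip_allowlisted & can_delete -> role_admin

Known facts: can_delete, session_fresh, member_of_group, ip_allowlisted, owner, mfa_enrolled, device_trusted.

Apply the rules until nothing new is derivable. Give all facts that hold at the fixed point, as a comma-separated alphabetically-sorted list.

break_glass, can_delete, can_publish, can_write, device_trusted, export_allowed, ip_allowlisted, member_of_group, mfa_enrolled, owner, quota_ok, role_admin, session_fresh

[1] r2 [ip_allowlisted & session_fresh -> can_write]; r3 [member_of_group & owner -> break_glass]; r8 [ip_allowlisted & can_delete -> role_admin]. ⇒ new: can_write, break_glass, role_admin.
[2] r5 [break_glass & device_trusted -> quota_ok]; r7 [role_admin -> export_allowed]. ⇒ new: quota_ok, export_allowed.
[3] r4 [export_allowed & quota_ok -> can_publish]. ⇒ new: can_publish.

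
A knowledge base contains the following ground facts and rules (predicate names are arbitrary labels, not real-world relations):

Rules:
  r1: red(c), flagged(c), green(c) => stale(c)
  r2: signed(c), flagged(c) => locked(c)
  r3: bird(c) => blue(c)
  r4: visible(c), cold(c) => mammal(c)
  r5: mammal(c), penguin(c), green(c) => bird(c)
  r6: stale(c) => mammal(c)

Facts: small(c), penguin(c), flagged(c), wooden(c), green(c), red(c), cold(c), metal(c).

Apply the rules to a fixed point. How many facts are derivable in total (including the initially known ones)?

[1] r1 [red(c), flagged(c), green(c) => stale(c)]. ⇒ new: stale(c).
[2] r6 [stale(c) => mammal(c)]. ⇒ new: mammal(c).
[3] r5 [mammal(c), penguin(c), green(c) => bird(c)]. ⇒ new: bird(c).
[4] r3 [bird(c) => blue(c)]. ⇒ new: blue(c).
Closure: {bird(c), blue(c), cold(c), flagged(c), green(c), mammal(c), metal(c), penguin(c), red(c), small(c), stale(c), wooden(c)} — 12 facts.

12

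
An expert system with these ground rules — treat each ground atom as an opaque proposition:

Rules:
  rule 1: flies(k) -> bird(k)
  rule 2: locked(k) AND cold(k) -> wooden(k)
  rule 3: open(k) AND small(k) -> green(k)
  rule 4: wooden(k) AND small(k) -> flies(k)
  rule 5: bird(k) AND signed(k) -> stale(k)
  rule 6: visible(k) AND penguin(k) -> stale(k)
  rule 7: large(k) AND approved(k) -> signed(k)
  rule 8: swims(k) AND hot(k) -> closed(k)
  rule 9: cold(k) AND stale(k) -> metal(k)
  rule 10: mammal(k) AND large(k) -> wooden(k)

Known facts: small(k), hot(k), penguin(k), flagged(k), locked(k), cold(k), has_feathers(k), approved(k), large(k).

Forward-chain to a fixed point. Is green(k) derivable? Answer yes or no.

Round 1 fires rule 2, rule 7, giving wooden(k), signed(k).
Round 2 fires rule 4, giving flies(k).
Round 3 fires rule 1, giving bird(k).
Round 4 fires rule 5, giving stale(k).
Round 5 fires rule 9, giving metal(k).
Fixed point reached. green(k) is concluded only by rule 3; rule 3 needs open(k) (never derived).

no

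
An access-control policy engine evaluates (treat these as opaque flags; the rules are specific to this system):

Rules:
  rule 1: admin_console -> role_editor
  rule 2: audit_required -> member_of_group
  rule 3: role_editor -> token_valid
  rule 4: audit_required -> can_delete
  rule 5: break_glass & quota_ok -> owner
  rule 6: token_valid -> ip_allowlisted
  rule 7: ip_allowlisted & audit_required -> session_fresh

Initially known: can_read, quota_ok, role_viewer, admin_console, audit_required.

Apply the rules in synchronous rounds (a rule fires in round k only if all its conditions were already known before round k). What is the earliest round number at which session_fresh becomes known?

4

Round 1: rule 1 [admin_console -> role_editor]; rule 2 [audit_required -> member_of_group]; rule 4 [audit_required -> can_delete]. New: role_editor, member_of_group, can_delete.
Round 2: rule 3 [role_editor -> token_valid]. New: token_valid.
Round 3: rule 6 [token_valid -> ip_allowlisted]. New: ip_allowlisted.
Round 4: rule 7 [ip_allowlisted & audit_required -> session_fresh]. New: session_fresh.
session_fresh first appears in round 4.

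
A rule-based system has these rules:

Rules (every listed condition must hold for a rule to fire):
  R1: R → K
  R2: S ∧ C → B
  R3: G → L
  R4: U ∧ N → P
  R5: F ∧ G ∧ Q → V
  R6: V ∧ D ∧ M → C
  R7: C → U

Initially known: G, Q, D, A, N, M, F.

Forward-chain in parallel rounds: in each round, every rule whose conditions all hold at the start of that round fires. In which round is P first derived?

4

Round 1: R3 [G → L]; R5 [F ∧ G ∧ Q → V]. Adds L, V.
Round 2: R6 [V ∧ D ∧ M → C]. Adds C.
Round 3: R7 [C → U]. Adds U.
Round 4: R4 [U ∧ N → P]. Adds P.
P first appears in round 4.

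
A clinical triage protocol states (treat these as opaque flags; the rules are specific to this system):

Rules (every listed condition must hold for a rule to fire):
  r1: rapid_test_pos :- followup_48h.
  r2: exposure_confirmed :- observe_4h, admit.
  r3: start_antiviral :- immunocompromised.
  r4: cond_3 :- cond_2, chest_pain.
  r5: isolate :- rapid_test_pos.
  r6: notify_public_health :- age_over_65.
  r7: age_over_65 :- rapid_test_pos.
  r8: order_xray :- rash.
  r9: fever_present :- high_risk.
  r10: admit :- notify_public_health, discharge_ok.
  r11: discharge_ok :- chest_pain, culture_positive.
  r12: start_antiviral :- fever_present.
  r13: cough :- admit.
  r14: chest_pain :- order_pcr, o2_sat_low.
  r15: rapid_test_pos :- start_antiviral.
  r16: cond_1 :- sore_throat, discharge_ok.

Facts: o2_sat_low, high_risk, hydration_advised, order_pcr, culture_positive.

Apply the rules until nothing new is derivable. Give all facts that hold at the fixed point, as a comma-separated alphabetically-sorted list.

Round 1 fires r9, r14, giving fever_present, chest_pain.
Round 2 fires r11, r12, giving discharge_ok, start_antiviral.
Round 3 fires r15, giving rapid_test_pos.
Round 4 fires r5, r7, giving isolate, age_over_65.
Round 5 fires r6, giving notify_public_health.
Round 6 fires r10, giving admit.
Round 7 fires r13, giving cough.

admit, age_over_65, chest_pain, cough, culture_positive, discharge_ok, fever_present, high_risk, hydration_advised, isolate, notify_public_health, o2_sat_low, order_pcr, rapid_test_pos, start_antiviral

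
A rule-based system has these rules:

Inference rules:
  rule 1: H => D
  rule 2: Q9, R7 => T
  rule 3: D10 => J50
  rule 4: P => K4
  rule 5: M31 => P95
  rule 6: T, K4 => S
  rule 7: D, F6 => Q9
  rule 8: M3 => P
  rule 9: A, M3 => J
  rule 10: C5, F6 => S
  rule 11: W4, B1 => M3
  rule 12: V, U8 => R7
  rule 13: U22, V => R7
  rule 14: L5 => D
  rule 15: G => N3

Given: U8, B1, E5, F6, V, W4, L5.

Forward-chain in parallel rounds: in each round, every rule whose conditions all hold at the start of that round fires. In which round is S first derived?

Round 1: rule 11 [W4, B1 => M3]; rule 12 [V, U8 => R7]; rule 14 [L5 => D]. New: M3, R7, D.
Round 2: rule 7 [D, F6 => Q9]; rule 8 [M3 => P]. New: Q9, P.
Round 3: rule 2 [Q9, R7 => T]; rule 4 [P => K4]. New: T, K4.
Round 4: rule 6 [T, K4 => S]. New: S.
S first appears in round 4.

4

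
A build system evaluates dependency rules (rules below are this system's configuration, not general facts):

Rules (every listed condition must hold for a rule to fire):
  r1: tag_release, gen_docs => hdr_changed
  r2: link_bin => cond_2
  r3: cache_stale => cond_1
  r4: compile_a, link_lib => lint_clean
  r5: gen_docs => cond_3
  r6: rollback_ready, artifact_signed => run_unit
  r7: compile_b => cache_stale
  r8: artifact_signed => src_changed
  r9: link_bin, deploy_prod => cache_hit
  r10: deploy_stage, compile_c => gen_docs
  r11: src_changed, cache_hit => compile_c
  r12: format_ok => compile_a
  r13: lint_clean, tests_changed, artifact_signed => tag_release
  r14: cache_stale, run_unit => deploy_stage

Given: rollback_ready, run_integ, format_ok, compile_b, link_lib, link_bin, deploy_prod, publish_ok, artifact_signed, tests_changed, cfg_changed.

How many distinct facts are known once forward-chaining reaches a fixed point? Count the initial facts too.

Round 1: r2 [link_bin => cond_2]; r6 [rollback_ready, artifact_signed => run_unit]; r7 [compile_b => cache_stale]; r8 [artifact_signed => src_changed]; r9 [link_bin, deploy_prod => cache_hit]; r12 [format_ok => compile_a]. New: cond_2, run_unit, cache_stale, src_changed, cache_hit, compile_a.
Round 2: r3 [cache_stale => cond_1]; r4 [compile_a, link_lib => lint_clean]; r11 [src_changed, cache_hit => compile_c]; r14 [cache_stale, run_unit => deploy_stage]. New: cond_1, lint_clean, compile_c, deploy_stage.
Round 3: r10 [deploy_stage, compile_c => gen_docs]; r13 [lint_clean, tests_changed, artifact_signed => tag_release]. New: gen_docs, tag_release.
Round 4: r1 [tag_release, gen_docs => hdr_changed]; r5 [gen_docs => cond_3]. New: hdr_changed, cond_3.
Closure: {artifact_signed, cache_hit, cache_stale, cfg_changed, compile_a, compile_b, compile_c, cond_1, cond_2, cond_3, deploy_prod, deploy_stage, format_ok, gen_docs, hdr_changed, link_bin, link_lib, lint_clean, publish_ok, rollback_ready, run_integ, run_unit, src_changed, tag_release, tests_changed} — 25 facts.

25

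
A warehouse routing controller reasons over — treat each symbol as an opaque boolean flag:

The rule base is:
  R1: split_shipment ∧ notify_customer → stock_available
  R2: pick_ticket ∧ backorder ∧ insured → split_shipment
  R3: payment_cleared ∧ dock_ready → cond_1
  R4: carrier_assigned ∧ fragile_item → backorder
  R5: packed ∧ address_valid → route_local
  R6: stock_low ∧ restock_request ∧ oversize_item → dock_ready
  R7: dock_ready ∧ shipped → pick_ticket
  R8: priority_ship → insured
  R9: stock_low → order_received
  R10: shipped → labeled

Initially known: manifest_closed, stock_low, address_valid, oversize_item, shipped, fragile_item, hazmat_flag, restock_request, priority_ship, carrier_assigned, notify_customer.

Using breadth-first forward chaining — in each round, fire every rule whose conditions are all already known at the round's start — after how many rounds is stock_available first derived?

[1] R4 [carrier_assigned ∧ fragile_item → backorder]; R6 [stock_low ∧ restock_request ∧ oversize_item → dock_ready]; R8 [priority_ship → insured]; R9 [stock_low → order_received]; R10 [shipped → labeled]. ⇒ new: backorder, dock_ready, insured, order_received, labeled.
[2] R7 [dock_ready ∧ shipped → pick_ticket]. ⇒ new: pick_ticket.
[3] R2 [pick_ticket ∧ backorder ∧ insured → split_shipment]. ⇒ new: split_shipment.
[4] R1 [split_shipment ∧ notify_customer → stock_available]. ⇒ new: stock_available.
stock_available first appears in round 4.

4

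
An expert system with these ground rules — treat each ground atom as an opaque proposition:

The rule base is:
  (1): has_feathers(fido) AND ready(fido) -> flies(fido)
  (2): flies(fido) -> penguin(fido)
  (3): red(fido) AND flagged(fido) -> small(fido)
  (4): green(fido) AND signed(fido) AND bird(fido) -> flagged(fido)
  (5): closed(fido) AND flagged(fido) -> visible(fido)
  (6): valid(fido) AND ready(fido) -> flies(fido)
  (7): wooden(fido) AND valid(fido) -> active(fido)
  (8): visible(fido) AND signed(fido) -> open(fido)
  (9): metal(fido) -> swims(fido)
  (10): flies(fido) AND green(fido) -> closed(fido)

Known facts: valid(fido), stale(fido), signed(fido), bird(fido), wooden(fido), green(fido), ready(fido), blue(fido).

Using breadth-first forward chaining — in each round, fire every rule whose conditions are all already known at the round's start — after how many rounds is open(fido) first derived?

Round 1: (4) [green(fido) AND signed(fido) AND bird(fido) -> flagged(fido)]; (6) [valid(fido) AND ready(fido) -> flies(fido)]; (7) [wooden(fido) AND valid(fido) -> active(fido)]. Adds flagged(fido), flies(fido), active(fido).
Round 2: (2) [flies(fido) -> penguin(fido)]; (10) [flies(fido) AND green(fido) -> closed(fido)]. Adds penguin(fido), closed(fido).
Round 3: (5) [closed(fido) AND flagged(fido) -> visible(fido)]. Adds visible(fido).
Round 4: (8) [visible(fido) AND signed(fido) -> open(fido)]. Adds open(fido).
open(fido) first appears in round 4.

4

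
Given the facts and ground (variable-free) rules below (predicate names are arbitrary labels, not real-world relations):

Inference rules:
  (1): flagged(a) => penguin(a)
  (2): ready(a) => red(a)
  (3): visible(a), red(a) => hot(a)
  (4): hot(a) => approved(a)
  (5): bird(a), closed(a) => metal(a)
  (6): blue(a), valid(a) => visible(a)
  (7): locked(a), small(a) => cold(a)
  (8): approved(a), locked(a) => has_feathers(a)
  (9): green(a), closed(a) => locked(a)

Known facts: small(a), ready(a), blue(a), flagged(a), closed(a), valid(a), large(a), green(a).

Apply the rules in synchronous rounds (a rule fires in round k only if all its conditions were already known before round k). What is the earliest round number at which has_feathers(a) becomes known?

[1] (1) [flagged(a) => penguin(a)]; (2) [ready(a) => red(a)]; (6) [blue(a), valid(a) => visible(a)]; (9) [green(a), closed(a) => locked(a)]. ⇒ new: penguin(a), red(a), visible(a), locked(a).
[2] (3) [visible(a), red(a) => hot(a)]; (7) [locked(a), small(a) => cold(a)]. ⇒ new: hot(a), cold(a).
[3] (4) [hot(a) => approved(a)]. ⇒ new: approved(a).
[4] (8) [approved(a), locked(a) => has_feathers(a)]. ⇒ new: has_feathers(a).
has_feathers(a) first appears in round 4.

4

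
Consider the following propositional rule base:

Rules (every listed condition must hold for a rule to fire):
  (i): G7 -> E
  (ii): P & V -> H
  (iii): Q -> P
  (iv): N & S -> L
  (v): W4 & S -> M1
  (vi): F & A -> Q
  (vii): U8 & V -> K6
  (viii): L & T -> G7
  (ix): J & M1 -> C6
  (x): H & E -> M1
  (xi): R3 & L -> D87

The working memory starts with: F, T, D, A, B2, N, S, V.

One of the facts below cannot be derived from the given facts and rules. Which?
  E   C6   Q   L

Round 1: (iv) [N & S -> L]; (vi) [F & A -> Q]. New: L, Q.
Round 2: (iii) [Q -> P]; (viii) [L & T -> G7]. New: P, G7.
Round 3: (i) [G7 -> E]; (ii) [P & V -> H]. New: E, H.
Round 4: (x) [H & E -> M1]. New: M1.
Derived: E (round 3), Q (round 1), L (round 1). C6 never appears in any round.

C6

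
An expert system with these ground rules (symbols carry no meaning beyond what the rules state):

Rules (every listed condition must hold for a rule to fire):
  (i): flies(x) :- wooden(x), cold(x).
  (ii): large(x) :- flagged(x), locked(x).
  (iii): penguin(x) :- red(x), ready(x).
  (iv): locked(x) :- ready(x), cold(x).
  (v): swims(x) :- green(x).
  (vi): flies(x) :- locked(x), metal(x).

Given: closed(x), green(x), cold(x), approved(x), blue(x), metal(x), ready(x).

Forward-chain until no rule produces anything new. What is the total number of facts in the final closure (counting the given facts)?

Round 1 — (iv), (v), derive locked(x), swims(x).
Round 2 — (vi), derive flies(x).
Closure: {approved(x), blue(x), closed(x), cold(x), flies(x), green(x), locked(x), metal(x), ready(x), swims(x)} — 10 facts.

10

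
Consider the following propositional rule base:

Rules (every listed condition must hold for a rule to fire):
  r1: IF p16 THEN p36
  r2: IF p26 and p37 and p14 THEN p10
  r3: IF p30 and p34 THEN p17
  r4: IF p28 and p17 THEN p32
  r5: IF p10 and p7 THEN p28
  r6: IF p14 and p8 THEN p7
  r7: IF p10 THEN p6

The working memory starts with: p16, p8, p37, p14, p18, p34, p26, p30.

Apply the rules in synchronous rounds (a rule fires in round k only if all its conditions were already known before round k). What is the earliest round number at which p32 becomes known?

3

Round 1: r1 [IF p16 THEN p36]; r2 [IF p26 and p37 and p14 THEN p10]; r3 [IF p30 and p34 THEN p17]; r6 [IF p14 and p8 THEN p7]. New: p36, p10, p17, p7.
Round 2: r5 [IF p10 and p7 THEN p28]; r7 [IF p10 THEN p6]. New: p28, p6.
Round 3: r4 [IF p28 and p17 THEN p32]. New: p32.
p32 first appears in round 3.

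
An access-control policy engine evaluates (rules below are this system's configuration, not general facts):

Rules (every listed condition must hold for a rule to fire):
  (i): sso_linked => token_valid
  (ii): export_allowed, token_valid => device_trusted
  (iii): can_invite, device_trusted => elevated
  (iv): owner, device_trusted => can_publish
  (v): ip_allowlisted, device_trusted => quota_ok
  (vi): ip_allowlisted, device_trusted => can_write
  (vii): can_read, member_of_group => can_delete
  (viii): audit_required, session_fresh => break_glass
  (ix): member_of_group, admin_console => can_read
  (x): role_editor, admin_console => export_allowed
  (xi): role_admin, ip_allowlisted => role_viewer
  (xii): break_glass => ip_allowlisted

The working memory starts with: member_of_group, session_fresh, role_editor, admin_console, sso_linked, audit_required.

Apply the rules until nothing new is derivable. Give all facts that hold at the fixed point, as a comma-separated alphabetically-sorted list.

admin_console, audit_required, break_glass, can_delete, can_read, can_write, device_trusted, export_allowed, ip_allowlisted, member_of_group, quota_ok, role_editor, session_fresh, sso_linked, token_valid

Round 1: (i) [sso_linked => token_valid]; (viii) [audit_required, session_fresh => break_glass]; (ix) [member_of_group, admin_console => can_read]; (x) [role_editor, admin_console => export_allowed]. Adds token_valid, break_glass, can_read, export_allowed.
Round 2: (ii) [export_allowed, token_valid => device_trusted]; (vii) [can_read, member_of_group => can_delete]; (xii) [break_glass => ip_allowlisted]. Adds device_trusted, can_delete, ip_allowlisted.
Round 3: (v) [ip_allowlisted, device_trusted => quota_ok]; (vi) [ip_allowlisted, device_trusted => can_write]. Adds quota_ok, can_write.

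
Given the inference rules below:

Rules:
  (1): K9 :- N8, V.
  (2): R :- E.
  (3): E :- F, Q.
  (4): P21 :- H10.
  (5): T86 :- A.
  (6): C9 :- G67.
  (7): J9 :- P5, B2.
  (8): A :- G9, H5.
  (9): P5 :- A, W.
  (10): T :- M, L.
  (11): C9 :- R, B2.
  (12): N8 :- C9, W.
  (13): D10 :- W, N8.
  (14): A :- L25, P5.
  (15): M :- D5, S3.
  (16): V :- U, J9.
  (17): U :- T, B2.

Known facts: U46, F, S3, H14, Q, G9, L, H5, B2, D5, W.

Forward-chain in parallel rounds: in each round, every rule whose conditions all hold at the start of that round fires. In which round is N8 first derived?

Round 1 fires (3), (8), (15), giving E, A, M.
Round 2 fires (2), (5), (9), (10), giving R, T86, P5, T.
Round 3 fires (7), (11), (17), giving J9, C9, U.
Round 4 fires (12), (16), giving N8, V.
N8 first appears in round 4.

4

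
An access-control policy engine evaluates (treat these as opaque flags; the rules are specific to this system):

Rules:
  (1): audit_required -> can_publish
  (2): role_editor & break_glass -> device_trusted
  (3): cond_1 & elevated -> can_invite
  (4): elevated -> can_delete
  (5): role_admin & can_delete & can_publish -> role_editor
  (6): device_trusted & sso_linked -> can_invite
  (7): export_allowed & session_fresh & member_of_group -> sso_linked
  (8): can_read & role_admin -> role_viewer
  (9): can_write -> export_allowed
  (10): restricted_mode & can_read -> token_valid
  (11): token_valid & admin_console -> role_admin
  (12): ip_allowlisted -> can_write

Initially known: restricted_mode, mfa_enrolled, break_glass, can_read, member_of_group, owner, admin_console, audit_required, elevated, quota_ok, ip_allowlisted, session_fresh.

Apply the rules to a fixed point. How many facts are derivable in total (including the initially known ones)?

23

Round 1: (1) [audit_required -> can_publish]; (4) [elevated -> can_delete]; (10) [restricted_mode & can_read -> token_valid]; (12) [ip_allowlisted -> can_write]. Adds can_publish, can_delete, token_valid, can_write.
Round 2: (9) [can_write -> export_allowed]; (11) [token_valid & admin_console -> role_admin]. Adds export_allowed, role_admin.
Round 3: (5) [role_admin & can_delete & can_publish -> role_editor]; (7) [export_allowed & session_fresh & member_of_group -> sso_linked]; (8) [can_read & role_admin -> role_viewer]. Adds role_editor, sso_linked, role_viewer.
Round 4: (2) [role_editor & break_glass -> device_trusted]. Adds device_trusted.
Round 5: (6) [device_trusted & sso_linked -> can_invite]. Adds can_invite.
Closure: {admin_console, audit_required, break_glass, can_delete, can_invite, can_publish, can_read, can_write, device_trusted, elevated, export_allowed, ip_allowlisted, member_of_group, mfa_enrolled, owner, quota_ok, restricted_mode, role_admin, role_editor, role_viewer, session_fresh, sso_linked, token_valid} — 23 facts.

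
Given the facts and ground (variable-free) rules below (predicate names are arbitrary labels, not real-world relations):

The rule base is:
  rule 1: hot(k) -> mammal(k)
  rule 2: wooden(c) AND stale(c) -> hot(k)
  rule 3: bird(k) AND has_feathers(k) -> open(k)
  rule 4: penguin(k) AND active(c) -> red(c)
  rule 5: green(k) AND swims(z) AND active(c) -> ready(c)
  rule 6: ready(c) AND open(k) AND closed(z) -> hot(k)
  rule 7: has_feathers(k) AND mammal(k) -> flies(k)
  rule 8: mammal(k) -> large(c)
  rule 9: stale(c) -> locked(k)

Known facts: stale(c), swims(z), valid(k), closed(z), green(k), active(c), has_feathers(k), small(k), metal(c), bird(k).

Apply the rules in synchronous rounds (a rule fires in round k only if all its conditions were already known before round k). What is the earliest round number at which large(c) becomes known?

4

Round 1: rule 3 [bird(k) AND has_feathers(k) -> open(k)]; rule 5 [green(k) AND swims(z) AND active(c) -> ready(c)]; rule 9 [stale(c) -> locked(k)]. Adds open(k), ready(c), locked(k).
Round 2: rule 6 [ready(c) AND open(k) AND closed(z) -> hot(k)]. Adds hot(k).
Round 3: rule 1 [hot(k) -> mammal(k)]. Adds mammal(k).
Round 4: rule 7 [has_feathers(k) AND mammal(k) -> flies(k)]; rule 8 [mammal(k) -> large(c)]. Adds flies(k), large(c).
large(c) first appears in round 4.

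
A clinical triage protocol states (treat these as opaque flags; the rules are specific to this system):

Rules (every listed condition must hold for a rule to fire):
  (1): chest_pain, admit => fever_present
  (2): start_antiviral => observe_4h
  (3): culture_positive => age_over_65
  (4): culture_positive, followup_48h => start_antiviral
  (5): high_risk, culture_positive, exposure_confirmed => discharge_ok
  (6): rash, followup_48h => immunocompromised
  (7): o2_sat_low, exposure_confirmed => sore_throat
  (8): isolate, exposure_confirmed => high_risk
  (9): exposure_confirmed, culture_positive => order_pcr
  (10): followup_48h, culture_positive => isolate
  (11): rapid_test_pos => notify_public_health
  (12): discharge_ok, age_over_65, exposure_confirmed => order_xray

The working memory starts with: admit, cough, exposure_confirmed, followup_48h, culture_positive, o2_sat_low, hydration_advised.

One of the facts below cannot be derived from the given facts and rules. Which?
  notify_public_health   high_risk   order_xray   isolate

Round 1: (3) [culture_positive => age_over_65]; (4) [culture_positive, followup_48h => start_antiviral]; (7) [o2_sat_low, exposure_confirmed => sore_throat]; (9) [exposure_confirmed, culture_positive => order_pcr]; (10) [followup_48h, culture_positive => isolate]. Adds age_over_65, start_antiviral, sore_throat, order_pcr, isolate.
Round 2: (2) [start_antiviral => observe_4h]; (8) [isolate, exposure_confirmed => high_risk]. Adds observe_4h, high_risk.
Round 3: (5) [high_risk, culture_positive, exposure_confirmed => discharge_ok]. Adds discharge_ok.
Round 4: (12) [discharge_ok, age_over_65, exposure_confirmed => order_xray]. Adds order_xray.
Derived: isolate (round 1), order_xray (round 4), high_risk (round 2). notify_public_health never appears in any round.

notify_public_health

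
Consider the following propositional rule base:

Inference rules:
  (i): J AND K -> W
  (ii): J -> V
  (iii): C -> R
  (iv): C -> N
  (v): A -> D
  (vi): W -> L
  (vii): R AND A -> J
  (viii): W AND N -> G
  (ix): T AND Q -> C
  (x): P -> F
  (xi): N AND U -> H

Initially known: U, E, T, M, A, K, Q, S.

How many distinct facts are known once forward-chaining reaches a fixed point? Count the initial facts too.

18

Round 1 — (v), (ix), derive D, C.
Round 2 — (iii), (iv), derive R, N.
Round 3 — (vii), (xi), derive J, H.
Round 4 — (i), (ii), derive W, V.
Round 5 — (vi), (viii), derive L, G.
Closure: {A, C, D, E, G, H, J, K, L, M, N, Q, R, S, T, U, V, W} — 18 facts.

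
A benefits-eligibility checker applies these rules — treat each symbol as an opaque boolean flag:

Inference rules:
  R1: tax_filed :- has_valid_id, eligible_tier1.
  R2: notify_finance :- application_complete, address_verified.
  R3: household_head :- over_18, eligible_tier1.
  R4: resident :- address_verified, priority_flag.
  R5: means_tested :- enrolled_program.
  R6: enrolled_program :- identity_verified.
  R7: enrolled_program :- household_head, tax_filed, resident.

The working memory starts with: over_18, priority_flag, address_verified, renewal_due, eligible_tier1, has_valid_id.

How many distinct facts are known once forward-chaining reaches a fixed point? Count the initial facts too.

Round 1: R1 [tax_filed :- has_valid_id, eligible_tier1.]; R3 [household_head :- over_18, eligible_tier1.]; R4 [resident :- address_verified, priority_flag.]. New: tax_filed, household_head, resident.
Round 2: R7 [enrolled_program :- household_head, tax_filed, resident.]. New: enrolled_program.
Round 3: R5 [means_tested :- enrolled_program.]. New: means_tested.
Closure: {address_verified, eligible_tier1, enrolled_program, has_valid_id, household_head, means_tested, over_18, priority_flag, renewal_due, resident, tax_filed} — 11 facts.

11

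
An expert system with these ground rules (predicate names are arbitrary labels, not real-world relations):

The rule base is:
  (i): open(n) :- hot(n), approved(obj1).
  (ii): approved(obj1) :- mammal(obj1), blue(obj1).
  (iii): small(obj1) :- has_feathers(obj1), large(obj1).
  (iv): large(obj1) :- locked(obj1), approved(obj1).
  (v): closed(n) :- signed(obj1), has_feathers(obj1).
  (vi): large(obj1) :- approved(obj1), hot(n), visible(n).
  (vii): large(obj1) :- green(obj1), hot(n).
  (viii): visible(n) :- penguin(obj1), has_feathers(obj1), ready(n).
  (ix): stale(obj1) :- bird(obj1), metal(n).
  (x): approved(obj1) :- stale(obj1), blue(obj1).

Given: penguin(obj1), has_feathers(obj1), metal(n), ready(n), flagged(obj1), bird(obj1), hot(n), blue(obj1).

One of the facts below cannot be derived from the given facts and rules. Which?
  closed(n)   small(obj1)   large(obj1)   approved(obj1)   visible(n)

closed(n)

Round 1: (viii) [visible(n) :- penguin(obj1), has_feathers(obj1), ready(n).]; (ix) [stale(obj1) :- bird(obj1), metal(n).]. Adds visible(n), stale(obj1).
Round 2: (x) [approved(obj1) :- stale(obj1), blue(obj1).]. Adds approved(obj1).
Round 3: (i) [open(n) :- hot(n), approved(obj1).]; (vi) [large(obj1) :- approved(obj1), hot(n), visible(n).]. Adds open(n), large(obj1).
Round 4: (iii) [small(obj1) :- has_feathers(obj1), large(obj1).]. Adds small(obj1).
Derived: large(obj1) (round 3), approved(obj1) (round 2), small(obj1) (round 4), visible(n) (round 1). closed(n) never appears in any round.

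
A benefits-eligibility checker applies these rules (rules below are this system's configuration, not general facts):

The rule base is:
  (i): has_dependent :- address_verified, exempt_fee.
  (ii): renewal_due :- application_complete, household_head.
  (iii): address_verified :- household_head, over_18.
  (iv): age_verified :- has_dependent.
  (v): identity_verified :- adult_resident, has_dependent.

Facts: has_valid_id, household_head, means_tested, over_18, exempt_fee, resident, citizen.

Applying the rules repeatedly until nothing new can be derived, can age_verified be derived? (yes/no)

Round 1: (iii) [address_verified :- household_head, over_18.]. New: address_verified.
Round 2: (i) [has_dependent :- address_verified, exempt_fee.]. New: has_dependent.
Round 3: (iv) [age_verified :- has_dependent.]. New: age_verified.
age_verified appears in round 3, so it is derivable.

yes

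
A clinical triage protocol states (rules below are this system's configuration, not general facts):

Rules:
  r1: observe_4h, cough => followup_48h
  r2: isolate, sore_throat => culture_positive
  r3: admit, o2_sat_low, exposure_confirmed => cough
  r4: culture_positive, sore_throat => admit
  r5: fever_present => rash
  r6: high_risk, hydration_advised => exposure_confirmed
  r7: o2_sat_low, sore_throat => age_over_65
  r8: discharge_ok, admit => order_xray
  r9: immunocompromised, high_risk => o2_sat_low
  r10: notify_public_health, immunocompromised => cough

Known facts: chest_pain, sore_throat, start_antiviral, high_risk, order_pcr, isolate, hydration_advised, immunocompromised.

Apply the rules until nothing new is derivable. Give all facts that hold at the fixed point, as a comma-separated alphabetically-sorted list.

Round 1: r2 [isolate, sore_throat => culture_positive]; r6 [high_risk, hydration_advised => exposure_confirmed]; r9 [immunocompromised, high_risk => o2_sat_low]. Adds culture_positive, exposure_confirmed, o2_sat_low.
Round 2: r4 [culture_positive, sore_throat => admit]; r7 [o2_sat_low, sore_throat => age_over_65]. Adds admit, age_over_65.
Round 3: r3 [admit, o2_sat_low, exposure_confirmed => cough]. Adds cough.

admit, age_over_65, chest_pain, cough, culture_positive, exposure_confirmed, high_risk, hydration_advised, immunocompromised, isolate, o2_sat_low, order_pcr, sore_throat, start_antiviral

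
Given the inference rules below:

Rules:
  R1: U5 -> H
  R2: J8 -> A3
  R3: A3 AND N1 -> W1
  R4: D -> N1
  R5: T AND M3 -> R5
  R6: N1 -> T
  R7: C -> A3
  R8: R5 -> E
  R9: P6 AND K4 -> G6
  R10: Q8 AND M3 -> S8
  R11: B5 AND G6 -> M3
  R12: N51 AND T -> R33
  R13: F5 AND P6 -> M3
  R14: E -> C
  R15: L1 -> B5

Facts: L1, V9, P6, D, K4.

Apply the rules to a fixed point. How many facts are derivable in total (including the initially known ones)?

15

Round 1 fires R4, R9, R15, giving N1, G6, B5.
Round 2 fires R6, R11, giving T, M3.
Round 3 fires R5, giving R5.
Round 4 fires R8, giving E.
Round 5 fires R14, giving C.
Round 6 fires R7, giving A3.
Round 7 fires R3, giving W1.
Closure: {A3, B5, C, D, E, G6, K4, L1, M3, N1, P6, R5, T, V9, W1} — 15 facts.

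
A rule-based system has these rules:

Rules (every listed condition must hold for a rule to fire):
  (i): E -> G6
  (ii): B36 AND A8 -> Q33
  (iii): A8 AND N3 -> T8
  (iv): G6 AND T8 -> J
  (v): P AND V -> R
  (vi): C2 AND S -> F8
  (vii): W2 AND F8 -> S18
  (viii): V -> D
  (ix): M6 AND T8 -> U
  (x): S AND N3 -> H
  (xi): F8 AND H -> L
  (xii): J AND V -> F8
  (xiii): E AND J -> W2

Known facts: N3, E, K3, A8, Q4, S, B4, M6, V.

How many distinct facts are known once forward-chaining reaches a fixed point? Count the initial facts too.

[1] (i) [E -> G6]; (iii) [A8 AND N3 -> T8]; (viii) [V -> D]; (x) [S AND N3 -> H]. ⇒ new: G6, T8, D, H.
[2] (iv) [G6 AND T8 -> J]; (ix) [M6 AND T8 -> U]. ⇒ new: J, U.
[3] (xii) [J AND V -> F8]; (xiii) [E AND J -> W2]. ⇒ new: F8, W2.
[4] (vii) [W2 AND F8 -> S18]; (xi) [F8 AND H -> L]. ⇒ new: S18, L.
Closure: {A8, B4, D, E, F8, G6, H, J, K3, L, M6, N3, Q4, S, S18, T8, U, V, W2} — 19 facts.

19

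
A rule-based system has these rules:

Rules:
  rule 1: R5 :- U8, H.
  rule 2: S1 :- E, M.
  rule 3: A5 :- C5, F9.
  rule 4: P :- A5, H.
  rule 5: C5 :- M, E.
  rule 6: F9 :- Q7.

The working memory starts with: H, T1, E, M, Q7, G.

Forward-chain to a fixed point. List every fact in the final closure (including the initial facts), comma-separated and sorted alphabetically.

A5, C5, E, F9, G, H, M, P, Q7, S1, T1

Round 1: rule 2 [S1 :- E, M.]; rule 5 [C5 :- M, E.]; rule 6 [F9 :- Q7.]. Adds S1, C5, F9.
Round 2: rule 3 [A5 :- C5, F9.]. Adds A5.
Round 3: rule 4 [P :- A5, H.]. Adds P.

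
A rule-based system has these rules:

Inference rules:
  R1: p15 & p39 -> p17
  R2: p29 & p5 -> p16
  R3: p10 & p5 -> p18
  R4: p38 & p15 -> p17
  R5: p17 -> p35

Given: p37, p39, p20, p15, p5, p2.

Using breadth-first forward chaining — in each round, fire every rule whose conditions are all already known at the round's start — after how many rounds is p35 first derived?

Round 1 — R1, derive p17.
Round 2 — R5, derive p35.
p35 first appears in round 2.

2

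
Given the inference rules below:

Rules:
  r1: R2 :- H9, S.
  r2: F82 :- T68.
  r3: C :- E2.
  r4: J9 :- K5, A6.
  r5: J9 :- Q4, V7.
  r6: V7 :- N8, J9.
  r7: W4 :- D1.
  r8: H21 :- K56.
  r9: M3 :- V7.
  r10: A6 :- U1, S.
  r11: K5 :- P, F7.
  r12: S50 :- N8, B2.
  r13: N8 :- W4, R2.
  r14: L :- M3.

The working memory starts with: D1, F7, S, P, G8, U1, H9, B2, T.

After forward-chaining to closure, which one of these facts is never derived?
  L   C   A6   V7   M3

C

Round 1 — r1, r7, r10, r11, derive R2, W4, A6, K5.
Round 2 — r4, r13, derive J9, N8.
Round 3 — r6, r12, derive V7, S50.
Round 4 — r9, derive M3.
Round 5 — r14, derive L.
Derived: L (round 5), V7 (round 3), A6 (round 1), M3 (round 4). C never appears in any round.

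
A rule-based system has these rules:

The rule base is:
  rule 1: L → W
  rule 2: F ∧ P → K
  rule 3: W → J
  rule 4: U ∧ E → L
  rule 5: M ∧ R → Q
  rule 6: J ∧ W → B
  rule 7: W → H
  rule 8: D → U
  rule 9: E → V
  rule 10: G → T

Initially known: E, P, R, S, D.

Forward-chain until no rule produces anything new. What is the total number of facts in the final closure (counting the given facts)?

Round 1: rule 8 [D → U]; rule 9 [E → V]. New: U, V.
Round 2: rule 4 [U ∧ E → L]. New: L.
Round 3: rule 1 [L → W]. New: W.
Round 4: rule 3 [W → J]; rule 7 [W → H]. New: J, H.
Round 5: rule 6 [J ∧ W → B]. New: B.
Closure: {B, D, E, H, J, L, P, R, S, U, V, W} — 12 facts.

12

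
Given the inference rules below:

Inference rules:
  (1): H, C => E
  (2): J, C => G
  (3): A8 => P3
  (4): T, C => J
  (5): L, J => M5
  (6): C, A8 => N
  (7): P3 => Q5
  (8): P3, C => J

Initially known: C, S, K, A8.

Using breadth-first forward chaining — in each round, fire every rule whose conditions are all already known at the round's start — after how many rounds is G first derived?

Round 1: (3) [A8 => P3]; (6) [C, A8 => N]. Adds P3, N.
Round 2: (7) [P3 => Q5]; (8) [P3, C => J]. Adds Q5, J.
Round 3: (2) [J, C => G]. Adds G.
G first appears in round 3.

3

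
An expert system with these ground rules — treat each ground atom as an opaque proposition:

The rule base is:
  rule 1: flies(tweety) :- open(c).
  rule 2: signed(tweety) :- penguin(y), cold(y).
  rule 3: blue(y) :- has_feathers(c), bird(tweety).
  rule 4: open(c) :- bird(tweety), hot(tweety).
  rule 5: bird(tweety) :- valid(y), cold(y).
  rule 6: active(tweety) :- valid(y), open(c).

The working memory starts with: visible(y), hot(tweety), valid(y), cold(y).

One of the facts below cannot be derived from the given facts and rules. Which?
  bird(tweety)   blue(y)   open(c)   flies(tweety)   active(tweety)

blue(y)

Round 1 fires rule 5, giving bird(tweety).
Round 2 fires rule 4, giving open(c).
Round 3 fires rule 1, rule 6, giving flies(tweety), active(tweety).
Derived: flies(tweety) (round 3), active(tweety) (round 3), open(c) (round 2), bird(tweety) (round 1). blue(y) never appears in any round.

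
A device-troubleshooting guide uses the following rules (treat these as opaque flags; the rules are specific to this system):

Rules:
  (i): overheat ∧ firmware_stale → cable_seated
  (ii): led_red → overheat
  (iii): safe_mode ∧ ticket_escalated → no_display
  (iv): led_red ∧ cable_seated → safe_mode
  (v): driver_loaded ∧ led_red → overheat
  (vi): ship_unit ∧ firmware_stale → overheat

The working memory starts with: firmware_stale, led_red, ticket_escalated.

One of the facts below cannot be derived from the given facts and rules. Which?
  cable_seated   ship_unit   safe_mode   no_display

Round 1 fires (ii), giving overheat.
Round 2 fires (i), giving cable_seated.
Round 3 fires (iv), giving safe_mode.
Round 4 fires (iii), giving no_display.
Derived: no_display (round 4), safe_mode (round 3), cable_seated (round 2). ship_unit never appears in any round.

ship_unit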